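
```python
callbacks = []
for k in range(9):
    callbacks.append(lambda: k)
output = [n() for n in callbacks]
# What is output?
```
[8, 8, 8, 8, 8, 8, 8, 8, 8]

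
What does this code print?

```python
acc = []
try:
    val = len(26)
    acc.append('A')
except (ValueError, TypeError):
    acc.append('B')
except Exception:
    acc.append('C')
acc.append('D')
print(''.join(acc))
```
BD

TypeError matches tuple containing it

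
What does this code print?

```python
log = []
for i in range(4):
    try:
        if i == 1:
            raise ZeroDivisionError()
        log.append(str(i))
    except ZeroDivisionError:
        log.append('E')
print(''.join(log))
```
0E23

Exception on i=1 caught, loop continues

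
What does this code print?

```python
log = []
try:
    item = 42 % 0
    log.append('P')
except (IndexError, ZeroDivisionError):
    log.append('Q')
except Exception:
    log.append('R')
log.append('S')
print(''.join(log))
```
QS

ZeroDivisionError matches tuple containing it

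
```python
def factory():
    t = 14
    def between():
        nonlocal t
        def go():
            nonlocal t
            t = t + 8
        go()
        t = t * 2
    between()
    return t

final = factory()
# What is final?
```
44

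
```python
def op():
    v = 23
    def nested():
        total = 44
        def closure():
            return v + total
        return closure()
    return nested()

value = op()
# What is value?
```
67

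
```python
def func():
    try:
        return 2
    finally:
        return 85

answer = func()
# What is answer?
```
85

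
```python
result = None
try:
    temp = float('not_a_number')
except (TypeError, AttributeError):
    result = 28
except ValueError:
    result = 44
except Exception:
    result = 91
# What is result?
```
44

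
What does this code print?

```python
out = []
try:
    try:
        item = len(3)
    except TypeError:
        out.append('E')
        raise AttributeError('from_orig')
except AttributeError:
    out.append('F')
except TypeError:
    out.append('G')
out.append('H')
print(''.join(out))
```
EFH

AttributeError raised and caught, original TypeError not re-raised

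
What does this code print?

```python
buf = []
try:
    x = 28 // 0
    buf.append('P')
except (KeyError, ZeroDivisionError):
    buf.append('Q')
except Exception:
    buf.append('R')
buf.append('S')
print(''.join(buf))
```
QS

ZeroDivisionError matches tuple containing it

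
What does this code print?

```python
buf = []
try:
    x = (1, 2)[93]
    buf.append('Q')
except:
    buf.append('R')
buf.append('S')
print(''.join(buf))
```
RS

Exception raised in try, caught by bare except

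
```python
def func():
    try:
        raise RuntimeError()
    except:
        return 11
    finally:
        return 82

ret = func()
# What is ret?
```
82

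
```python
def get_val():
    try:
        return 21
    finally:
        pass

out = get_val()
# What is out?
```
21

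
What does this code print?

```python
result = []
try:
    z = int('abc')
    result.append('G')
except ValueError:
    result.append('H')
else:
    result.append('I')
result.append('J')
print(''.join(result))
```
HJ

else block skipped when exception is caught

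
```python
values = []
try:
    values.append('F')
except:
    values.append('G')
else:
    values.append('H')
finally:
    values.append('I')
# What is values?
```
['F', 'H', 'I']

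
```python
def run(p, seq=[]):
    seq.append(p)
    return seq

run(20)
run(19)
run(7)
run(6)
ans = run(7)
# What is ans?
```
[20, 19, 7, 6, 7]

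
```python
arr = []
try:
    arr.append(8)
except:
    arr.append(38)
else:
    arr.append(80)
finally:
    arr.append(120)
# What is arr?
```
[8, 80, 120]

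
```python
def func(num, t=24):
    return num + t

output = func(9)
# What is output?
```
33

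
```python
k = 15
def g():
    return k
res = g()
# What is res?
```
15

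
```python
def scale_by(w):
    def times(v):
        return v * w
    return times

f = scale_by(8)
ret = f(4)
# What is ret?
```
32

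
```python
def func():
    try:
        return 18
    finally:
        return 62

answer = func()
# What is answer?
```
62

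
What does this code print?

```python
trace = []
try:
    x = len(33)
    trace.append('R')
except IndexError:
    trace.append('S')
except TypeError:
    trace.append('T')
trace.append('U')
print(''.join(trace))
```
TU

TypeError is caught by its specific handler, not IndexError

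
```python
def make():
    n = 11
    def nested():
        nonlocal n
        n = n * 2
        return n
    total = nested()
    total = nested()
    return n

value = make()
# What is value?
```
44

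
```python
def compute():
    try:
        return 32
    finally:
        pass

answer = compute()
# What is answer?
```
32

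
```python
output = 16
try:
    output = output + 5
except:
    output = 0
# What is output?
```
21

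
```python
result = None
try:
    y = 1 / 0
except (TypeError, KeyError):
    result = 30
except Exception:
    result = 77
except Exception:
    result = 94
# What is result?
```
77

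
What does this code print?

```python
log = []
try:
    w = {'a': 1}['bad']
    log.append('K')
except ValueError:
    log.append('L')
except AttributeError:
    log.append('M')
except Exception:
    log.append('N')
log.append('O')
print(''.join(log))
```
NO

KeyError not specifically caught, falls to Exception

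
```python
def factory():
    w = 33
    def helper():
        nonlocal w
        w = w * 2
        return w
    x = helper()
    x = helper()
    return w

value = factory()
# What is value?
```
132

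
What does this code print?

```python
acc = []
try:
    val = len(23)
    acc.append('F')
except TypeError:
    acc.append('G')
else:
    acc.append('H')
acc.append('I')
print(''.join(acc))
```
GI

else block skipped when exception is caught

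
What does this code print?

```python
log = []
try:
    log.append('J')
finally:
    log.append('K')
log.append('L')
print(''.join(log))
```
JKL

try/finally without except, no exception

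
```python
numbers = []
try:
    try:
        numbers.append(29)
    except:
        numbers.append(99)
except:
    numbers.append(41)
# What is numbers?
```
[29]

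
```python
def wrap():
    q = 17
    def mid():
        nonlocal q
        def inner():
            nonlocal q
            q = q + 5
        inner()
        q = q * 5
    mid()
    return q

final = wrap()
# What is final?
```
110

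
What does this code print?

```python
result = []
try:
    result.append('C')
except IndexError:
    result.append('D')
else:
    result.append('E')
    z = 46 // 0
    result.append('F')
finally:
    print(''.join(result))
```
CE

Try succeeds, else appends 'E', ZeroDivisionError in else is uncaught, finally prints before exception propagates ('F' never appended)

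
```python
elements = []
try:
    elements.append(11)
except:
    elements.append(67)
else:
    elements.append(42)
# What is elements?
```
[11, 42]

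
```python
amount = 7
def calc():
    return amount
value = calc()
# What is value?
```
7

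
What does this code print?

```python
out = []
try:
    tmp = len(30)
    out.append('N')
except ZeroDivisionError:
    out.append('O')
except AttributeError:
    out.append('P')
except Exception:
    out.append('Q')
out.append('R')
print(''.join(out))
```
QR

TypeError not specifically caught, falls to Exception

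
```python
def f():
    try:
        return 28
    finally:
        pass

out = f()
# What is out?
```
28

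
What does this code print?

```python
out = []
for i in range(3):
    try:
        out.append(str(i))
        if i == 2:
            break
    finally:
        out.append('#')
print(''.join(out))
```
0#1#2#

finally runs even when breaking out of loop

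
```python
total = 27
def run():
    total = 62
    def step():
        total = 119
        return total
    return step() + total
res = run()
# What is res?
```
181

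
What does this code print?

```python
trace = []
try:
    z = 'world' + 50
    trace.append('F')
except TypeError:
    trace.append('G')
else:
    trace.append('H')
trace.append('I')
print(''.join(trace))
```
GI

else block skipped when exception is caught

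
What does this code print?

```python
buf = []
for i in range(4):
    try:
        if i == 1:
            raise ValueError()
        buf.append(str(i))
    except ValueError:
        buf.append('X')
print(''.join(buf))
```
0X23

Exception on i=1 caught, loop continues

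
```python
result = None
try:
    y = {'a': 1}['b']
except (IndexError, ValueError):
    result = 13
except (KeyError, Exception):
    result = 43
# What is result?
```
43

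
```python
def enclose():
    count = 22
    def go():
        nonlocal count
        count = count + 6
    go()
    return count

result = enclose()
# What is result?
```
28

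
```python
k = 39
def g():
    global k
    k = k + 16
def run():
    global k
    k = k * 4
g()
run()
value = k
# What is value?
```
220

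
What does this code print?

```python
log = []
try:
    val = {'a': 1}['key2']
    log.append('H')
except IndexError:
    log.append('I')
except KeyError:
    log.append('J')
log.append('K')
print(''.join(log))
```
JK

KeyError is caught by its specific handler, not IndexError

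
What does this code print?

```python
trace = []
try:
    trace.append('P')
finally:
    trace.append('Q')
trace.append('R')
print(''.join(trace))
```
PQR

try/finally without except, no exception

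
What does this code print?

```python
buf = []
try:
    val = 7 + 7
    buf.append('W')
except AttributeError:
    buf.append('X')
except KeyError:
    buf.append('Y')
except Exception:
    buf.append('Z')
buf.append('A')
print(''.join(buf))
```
WA

No exception, try block completes normally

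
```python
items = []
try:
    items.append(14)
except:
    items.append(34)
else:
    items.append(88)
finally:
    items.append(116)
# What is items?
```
[14, 88, 116]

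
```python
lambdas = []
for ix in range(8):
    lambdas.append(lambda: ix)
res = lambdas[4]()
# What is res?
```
7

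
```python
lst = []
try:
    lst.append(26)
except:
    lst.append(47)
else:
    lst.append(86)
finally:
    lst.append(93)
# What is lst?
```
[26, 86, 93]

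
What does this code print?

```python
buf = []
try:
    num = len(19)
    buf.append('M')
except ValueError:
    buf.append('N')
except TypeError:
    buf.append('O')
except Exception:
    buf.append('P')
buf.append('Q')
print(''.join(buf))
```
OQ

TypeError matches before generic Exception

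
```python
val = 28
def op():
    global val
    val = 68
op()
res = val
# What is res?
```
68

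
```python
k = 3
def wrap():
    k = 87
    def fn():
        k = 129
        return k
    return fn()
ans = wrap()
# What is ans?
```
129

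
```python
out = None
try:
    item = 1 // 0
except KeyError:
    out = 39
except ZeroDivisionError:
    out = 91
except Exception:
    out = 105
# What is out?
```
91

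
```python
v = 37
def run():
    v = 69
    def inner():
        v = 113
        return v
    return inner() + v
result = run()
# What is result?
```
182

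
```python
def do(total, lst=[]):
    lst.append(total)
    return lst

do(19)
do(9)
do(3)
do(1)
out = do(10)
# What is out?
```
[19, 9, 3, 1, 10]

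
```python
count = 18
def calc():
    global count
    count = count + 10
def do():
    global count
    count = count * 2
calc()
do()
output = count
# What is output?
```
56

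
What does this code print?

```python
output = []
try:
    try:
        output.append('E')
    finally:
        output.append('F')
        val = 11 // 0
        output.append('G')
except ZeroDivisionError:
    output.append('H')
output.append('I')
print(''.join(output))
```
EFHI

Exception in inner finally caught by outer except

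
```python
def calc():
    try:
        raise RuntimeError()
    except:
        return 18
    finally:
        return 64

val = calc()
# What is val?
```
64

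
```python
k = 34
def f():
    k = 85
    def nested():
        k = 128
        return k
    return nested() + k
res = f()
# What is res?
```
213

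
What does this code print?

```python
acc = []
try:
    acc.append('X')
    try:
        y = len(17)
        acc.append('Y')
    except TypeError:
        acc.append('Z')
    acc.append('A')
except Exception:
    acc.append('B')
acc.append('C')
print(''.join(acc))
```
XZAC

Inner exception caught by inner handler, outer continues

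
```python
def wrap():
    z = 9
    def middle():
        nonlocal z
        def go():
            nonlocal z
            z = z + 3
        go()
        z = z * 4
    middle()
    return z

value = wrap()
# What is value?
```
48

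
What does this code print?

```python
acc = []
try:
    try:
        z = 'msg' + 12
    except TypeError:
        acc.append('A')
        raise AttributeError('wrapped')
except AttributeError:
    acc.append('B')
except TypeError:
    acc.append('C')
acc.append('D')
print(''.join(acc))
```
ABD

AttributeError raised and caught, original TypeError not re-raised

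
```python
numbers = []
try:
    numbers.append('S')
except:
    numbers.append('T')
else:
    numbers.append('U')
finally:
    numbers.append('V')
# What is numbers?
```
['S', 'U', 'V']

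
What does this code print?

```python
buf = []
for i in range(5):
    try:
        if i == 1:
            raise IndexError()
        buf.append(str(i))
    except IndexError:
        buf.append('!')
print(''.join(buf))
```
0!234

Exception on i=1 caught, loop continues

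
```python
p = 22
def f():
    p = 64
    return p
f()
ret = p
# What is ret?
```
22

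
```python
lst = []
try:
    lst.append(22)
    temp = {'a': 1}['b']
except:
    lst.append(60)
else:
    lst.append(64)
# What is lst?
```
[22, 60]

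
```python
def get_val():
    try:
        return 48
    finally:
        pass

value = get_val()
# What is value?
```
48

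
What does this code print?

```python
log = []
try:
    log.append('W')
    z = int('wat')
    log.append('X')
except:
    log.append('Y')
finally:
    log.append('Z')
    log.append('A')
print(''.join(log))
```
WYZA

Code before exception runs, then except, then all of finally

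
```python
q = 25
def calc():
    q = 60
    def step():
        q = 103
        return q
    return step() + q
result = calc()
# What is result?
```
163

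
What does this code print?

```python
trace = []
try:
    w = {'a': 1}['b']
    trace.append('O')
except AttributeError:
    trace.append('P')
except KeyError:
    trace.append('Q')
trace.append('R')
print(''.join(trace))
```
QR

KeyError is caught by its specific handler, not AttributeError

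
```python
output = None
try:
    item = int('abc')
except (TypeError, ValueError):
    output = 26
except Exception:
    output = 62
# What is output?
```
26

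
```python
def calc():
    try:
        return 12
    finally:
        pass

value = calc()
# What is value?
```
12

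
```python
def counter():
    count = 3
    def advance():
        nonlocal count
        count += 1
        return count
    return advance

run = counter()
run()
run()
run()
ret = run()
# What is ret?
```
7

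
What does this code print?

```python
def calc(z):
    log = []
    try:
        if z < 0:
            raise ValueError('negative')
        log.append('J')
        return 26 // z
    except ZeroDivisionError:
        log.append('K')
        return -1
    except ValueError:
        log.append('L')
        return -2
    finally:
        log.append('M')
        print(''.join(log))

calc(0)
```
JKM

z=0 causes ZeroDivisionError, caught, finally prints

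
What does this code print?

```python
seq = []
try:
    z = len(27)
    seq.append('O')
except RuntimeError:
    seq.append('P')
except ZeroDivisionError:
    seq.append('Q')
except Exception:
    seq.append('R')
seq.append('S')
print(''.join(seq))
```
RS

TypeError not specifically caught, falls to Exception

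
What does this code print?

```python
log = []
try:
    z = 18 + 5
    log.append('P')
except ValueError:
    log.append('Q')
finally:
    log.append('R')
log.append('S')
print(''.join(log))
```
PRS

finally runs after normal execution too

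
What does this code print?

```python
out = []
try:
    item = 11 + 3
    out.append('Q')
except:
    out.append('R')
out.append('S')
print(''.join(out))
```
QS

No exception, try block completes normally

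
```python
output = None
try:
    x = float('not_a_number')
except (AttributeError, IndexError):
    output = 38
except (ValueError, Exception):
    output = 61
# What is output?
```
61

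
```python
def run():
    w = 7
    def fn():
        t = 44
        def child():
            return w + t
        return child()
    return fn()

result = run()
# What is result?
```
51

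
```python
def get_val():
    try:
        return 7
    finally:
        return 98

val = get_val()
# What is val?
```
98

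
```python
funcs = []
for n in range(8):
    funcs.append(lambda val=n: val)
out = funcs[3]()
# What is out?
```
3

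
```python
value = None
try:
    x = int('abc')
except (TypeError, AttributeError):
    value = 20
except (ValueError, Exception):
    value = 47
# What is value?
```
47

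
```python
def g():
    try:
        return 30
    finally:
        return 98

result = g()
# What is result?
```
98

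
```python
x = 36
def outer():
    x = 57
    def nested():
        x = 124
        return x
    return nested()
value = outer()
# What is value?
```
124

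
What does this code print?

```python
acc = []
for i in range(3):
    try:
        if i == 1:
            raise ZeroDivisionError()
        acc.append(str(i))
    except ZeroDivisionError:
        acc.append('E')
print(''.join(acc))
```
0E2

Exception on i=1 caught, loop continues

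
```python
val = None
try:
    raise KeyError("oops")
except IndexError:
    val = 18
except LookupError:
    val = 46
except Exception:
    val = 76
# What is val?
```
46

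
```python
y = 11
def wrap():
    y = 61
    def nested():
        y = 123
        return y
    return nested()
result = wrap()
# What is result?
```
123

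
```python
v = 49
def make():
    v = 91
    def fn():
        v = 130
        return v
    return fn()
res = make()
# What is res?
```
130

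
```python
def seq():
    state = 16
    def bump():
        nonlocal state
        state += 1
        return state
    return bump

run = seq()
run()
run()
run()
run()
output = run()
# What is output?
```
21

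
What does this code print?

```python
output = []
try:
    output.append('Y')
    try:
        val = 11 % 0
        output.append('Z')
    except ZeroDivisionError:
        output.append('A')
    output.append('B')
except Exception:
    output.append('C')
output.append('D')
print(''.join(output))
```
YABD

Inner exception caught by inner handler, outer continues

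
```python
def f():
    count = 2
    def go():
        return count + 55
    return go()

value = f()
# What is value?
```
57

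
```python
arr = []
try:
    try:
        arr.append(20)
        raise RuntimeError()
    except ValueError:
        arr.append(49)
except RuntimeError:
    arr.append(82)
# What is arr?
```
[20, 82]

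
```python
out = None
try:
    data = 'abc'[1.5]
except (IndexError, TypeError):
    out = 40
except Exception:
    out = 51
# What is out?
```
40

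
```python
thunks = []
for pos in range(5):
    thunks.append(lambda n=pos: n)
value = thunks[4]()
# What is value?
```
4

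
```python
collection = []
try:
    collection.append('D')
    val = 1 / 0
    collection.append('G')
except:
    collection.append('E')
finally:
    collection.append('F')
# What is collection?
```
['D', 'E', 'F']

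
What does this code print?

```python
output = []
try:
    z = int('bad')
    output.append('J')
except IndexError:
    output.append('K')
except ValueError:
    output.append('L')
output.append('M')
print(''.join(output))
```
LM

ValueError is caught by its specific handler, not IndexError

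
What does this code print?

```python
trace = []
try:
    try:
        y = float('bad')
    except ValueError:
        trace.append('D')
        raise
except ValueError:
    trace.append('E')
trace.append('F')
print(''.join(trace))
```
DEF

raise without argument re-raises current exception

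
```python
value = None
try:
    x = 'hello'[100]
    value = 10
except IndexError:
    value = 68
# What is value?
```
68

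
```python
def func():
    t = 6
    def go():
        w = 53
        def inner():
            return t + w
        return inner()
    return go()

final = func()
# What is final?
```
59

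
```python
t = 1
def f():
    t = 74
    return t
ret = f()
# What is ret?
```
74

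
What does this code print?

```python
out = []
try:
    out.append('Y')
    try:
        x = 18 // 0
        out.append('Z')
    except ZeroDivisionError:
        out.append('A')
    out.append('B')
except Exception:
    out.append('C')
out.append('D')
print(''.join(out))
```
YABD

Inner exception caught by inner handler, outer continues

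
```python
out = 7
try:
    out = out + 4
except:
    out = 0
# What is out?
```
11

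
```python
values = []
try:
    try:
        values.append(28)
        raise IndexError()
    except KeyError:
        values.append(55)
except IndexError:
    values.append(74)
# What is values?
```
[28, 74]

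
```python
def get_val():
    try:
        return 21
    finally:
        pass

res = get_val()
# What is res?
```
21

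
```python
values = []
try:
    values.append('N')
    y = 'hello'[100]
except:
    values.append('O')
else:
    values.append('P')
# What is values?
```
['N', 'O']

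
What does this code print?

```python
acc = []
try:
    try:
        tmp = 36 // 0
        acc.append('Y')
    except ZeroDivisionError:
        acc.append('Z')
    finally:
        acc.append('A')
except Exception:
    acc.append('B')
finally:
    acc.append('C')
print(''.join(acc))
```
ZAC

Both finally blocks run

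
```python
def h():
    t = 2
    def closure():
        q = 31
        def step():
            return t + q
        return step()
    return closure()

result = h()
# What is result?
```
33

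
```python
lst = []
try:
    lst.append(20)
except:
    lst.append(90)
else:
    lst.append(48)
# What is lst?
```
[20, 48]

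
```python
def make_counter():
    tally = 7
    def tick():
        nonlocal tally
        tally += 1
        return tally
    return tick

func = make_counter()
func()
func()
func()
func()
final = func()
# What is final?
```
12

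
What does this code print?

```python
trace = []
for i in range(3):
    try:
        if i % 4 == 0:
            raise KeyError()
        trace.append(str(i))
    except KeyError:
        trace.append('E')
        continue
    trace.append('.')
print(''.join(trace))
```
E1.2.

continue in except skips rest of loop body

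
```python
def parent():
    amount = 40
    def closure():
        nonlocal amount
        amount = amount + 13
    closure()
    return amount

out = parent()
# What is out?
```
53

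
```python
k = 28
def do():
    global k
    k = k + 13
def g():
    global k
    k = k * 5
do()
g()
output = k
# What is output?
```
205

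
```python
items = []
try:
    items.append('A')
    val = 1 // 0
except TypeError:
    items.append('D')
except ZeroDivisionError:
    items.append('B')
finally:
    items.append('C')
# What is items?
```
['A', 'B', 'C']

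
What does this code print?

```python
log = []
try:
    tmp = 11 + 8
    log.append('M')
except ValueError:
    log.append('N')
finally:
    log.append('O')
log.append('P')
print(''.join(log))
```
MOP

finally runs after normal execution too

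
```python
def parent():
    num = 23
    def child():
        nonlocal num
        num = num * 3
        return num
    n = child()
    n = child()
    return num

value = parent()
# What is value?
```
207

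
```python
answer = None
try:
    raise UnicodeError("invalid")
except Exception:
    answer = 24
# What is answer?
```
24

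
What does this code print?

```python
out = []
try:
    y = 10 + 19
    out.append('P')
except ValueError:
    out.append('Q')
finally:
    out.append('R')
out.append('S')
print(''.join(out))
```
PRS

finally runs after normal execution too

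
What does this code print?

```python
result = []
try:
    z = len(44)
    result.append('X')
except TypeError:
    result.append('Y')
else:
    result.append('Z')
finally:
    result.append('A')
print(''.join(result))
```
YA

Exception: except runs, else skipped, finally runs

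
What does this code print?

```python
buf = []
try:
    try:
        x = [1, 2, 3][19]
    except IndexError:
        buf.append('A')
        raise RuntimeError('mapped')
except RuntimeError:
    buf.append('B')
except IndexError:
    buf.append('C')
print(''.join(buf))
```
AB

New RuntimeError raised, caught by outer RuntimeError handler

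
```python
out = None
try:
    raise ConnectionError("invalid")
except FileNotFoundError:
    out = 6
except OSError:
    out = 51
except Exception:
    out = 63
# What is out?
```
51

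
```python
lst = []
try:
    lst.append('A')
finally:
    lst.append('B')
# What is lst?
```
['A', 'B']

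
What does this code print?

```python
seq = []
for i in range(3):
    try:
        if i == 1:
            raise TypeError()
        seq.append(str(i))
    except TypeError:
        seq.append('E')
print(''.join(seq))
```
0E2

Exception on i=1 caught, loop continues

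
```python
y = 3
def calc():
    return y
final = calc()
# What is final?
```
3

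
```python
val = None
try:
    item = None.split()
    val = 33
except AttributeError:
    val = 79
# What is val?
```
79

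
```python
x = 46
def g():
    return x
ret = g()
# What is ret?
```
46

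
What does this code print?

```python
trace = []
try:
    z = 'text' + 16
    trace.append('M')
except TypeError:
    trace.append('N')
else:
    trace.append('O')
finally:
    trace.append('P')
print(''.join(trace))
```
NP

Exception: except runs, else skipped, finally runs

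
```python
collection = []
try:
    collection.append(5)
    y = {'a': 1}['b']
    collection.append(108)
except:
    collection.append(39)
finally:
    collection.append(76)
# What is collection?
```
[5, 39, 76]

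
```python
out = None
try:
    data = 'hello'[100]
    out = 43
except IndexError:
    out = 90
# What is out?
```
90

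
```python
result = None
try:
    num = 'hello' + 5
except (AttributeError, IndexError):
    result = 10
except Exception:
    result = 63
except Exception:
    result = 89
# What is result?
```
63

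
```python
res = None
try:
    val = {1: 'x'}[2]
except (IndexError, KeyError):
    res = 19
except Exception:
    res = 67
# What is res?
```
19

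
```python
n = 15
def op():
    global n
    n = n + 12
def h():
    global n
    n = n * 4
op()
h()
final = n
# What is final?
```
108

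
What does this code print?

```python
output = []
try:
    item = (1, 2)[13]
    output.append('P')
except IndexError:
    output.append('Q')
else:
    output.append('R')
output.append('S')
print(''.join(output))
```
QS

else block skipped when exception is caught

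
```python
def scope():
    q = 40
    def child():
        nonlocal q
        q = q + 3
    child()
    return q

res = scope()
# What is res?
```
43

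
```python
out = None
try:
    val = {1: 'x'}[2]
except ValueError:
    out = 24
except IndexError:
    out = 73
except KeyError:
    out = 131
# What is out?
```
131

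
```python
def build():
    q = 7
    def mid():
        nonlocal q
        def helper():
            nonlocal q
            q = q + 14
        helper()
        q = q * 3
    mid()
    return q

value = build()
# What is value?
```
63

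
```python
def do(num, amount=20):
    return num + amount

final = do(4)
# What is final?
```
24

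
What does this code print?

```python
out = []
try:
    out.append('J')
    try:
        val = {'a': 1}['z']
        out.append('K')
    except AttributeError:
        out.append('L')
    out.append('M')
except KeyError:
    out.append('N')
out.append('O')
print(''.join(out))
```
JNO

Inner handler doesn't match, propagates to outer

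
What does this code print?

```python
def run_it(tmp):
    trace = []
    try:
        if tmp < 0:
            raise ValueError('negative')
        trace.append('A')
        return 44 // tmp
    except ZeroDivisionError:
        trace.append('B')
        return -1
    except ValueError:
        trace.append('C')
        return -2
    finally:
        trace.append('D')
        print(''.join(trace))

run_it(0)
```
ABD

tmp=0 causes ZeroDivisionError, caught, finally prints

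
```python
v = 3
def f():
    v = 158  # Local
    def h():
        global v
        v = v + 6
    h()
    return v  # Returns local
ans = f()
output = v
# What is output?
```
9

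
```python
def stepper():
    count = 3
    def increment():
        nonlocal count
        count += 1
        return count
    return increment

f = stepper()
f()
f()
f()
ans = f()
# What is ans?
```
7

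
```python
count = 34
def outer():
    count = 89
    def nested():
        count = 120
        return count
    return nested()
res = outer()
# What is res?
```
120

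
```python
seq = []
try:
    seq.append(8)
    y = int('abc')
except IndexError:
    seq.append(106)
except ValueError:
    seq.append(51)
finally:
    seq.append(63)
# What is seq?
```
[8, 51, 63]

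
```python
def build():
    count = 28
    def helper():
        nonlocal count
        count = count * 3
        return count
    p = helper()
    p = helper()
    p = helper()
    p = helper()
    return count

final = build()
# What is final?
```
2268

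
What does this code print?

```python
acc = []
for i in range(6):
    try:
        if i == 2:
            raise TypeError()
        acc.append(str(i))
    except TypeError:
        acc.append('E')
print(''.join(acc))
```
01E345

Exception on i=2 caught, loop continues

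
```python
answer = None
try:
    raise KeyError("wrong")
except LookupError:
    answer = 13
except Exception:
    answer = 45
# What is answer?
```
13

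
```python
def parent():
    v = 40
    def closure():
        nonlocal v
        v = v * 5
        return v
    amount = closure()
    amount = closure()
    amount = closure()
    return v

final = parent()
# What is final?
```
5000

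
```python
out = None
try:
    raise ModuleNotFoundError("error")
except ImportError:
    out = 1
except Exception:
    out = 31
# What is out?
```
1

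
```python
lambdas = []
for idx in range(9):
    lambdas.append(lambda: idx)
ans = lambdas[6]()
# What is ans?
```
8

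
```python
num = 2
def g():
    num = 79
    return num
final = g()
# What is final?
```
79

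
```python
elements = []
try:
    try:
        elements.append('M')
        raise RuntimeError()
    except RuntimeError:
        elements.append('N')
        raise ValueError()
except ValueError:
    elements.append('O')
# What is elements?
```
['M', 'N', 'O']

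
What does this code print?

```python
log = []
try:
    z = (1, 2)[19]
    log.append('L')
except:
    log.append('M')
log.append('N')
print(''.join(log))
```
MN

Exception raised in try, caught by bare except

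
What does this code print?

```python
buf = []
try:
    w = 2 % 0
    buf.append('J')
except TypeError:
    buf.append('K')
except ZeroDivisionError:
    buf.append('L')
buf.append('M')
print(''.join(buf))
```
LM

ZeroDivisionError is caught by its specific handler, not TypeError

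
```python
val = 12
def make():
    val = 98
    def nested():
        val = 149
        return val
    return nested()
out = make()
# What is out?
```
149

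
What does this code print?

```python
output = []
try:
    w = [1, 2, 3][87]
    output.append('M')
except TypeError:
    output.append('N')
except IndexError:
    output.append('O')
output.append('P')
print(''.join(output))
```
OP

IndexError is caught by its specific handler, not TypeError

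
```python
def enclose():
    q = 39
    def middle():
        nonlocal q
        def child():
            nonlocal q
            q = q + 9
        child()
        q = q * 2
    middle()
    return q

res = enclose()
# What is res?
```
96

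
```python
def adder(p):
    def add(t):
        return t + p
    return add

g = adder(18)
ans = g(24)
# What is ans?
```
42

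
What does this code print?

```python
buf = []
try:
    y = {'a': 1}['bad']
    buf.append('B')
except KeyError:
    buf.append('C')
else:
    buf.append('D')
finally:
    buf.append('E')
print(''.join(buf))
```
CE

Exception: except runs, else skipped, finally runs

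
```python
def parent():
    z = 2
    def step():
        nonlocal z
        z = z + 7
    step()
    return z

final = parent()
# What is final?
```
9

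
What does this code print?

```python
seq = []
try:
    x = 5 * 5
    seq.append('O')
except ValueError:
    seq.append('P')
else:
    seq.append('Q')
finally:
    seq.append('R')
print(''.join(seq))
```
OQR

else runs before finally when no exception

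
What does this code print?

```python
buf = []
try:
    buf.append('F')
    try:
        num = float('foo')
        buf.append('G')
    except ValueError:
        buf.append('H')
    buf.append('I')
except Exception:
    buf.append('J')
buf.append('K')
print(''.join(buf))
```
FHIK

Inner exception caught by inner handler, outer continues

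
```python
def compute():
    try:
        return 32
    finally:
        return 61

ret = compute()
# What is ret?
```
61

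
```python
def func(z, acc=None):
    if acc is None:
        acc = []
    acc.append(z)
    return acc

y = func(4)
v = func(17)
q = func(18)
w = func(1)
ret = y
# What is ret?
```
[4]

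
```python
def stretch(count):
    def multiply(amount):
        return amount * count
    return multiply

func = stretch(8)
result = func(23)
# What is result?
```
184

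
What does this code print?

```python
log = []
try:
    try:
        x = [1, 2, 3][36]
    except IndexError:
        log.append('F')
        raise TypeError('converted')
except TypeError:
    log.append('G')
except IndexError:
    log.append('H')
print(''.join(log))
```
FG

New TypeError raised, caught by outer TypeError handler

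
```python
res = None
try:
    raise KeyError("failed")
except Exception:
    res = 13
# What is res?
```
13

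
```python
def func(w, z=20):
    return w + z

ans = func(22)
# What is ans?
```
42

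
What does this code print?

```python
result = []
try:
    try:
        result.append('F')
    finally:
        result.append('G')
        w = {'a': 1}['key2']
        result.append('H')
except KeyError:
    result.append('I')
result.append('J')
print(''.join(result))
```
FGIJ

Exception in inner finally caught by outer except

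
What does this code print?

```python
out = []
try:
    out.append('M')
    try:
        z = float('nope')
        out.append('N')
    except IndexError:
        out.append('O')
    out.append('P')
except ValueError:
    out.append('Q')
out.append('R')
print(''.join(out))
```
MQR

Inner handler doesn't match, propagates to outer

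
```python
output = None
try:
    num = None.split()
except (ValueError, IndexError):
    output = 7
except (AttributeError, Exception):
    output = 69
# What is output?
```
69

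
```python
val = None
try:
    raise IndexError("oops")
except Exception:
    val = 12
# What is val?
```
12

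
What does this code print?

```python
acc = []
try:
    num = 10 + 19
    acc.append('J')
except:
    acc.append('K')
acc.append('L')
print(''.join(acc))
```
JL

No exception, try block completes normally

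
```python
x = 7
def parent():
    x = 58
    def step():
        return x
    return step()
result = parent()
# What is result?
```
58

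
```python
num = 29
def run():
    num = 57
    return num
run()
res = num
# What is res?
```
29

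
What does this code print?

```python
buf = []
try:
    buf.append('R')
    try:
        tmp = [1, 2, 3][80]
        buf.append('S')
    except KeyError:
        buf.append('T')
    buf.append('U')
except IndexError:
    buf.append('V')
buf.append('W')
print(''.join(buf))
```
RVW

Inner handler doesn't match, propagates to outer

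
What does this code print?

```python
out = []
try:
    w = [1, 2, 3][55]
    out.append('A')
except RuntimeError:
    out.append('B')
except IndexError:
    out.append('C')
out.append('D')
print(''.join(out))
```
CD

IndexError is caught by its specific handler, not RuntimeError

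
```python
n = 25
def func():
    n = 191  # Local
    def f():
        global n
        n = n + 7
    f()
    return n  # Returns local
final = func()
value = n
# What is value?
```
32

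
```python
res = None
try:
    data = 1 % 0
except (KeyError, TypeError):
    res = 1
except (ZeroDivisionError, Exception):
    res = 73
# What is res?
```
73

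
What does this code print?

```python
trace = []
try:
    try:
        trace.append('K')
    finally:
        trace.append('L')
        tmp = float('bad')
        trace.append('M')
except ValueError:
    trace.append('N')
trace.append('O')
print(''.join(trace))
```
KLNO

Exception in inner finally caught by outer except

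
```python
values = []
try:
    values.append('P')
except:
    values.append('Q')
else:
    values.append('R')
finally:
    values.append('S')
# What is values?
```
['P', 'R', 'S']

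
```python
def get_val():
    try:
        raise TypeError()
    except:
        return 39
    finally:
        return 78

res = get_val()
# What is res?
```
78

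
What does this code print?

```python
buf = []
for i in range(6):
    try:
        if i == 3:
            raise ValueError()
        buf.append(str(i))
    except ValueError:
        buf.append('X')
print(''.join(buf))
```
012X45

Exception on i=3 caught, loop continues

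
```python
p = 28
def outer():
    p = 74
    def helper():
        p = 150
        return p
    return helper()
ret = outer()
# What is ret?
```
150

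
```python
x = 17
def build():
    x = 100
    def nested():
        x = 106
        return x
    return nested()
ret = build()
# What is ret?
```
106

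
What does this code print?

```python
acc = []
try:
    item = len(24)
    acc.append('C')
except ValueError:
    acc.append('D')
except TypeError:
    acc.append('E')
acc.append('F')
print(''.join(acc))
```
EF

TypeError is caught by its specific handler, not ValueError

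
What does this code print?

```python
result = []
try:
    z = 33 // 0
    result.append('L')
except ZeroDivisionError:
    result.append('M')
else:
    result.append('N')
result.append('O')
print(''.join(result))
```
MO

else block skipped when exception is caught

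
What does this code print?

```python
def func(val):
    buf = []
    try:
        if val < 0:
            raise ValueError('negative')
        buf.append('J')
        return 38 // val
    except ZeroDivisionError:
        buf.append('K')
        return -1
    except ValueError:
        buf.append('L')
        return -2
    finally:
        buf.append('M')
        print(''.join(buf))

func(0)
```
JKM

val=0 causes ZeroDivisionError, caught, finally prints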